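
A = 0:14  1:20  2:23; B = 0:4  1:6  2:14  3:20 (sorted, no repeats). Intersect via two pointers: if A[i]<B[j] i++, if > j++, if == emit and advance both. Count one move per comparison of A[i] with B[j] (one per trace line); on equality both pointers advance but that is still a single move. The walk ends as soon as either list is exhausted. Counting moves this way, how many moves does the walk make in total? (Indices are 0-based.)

[i=0,j=0] 14>4 → j++
[i=0,j=1] 14>6 → j++
[i=0,j=2] 14==14 emit → i++,j++
[i=1,j=3] 20==20 emit → i++,j++

4 moves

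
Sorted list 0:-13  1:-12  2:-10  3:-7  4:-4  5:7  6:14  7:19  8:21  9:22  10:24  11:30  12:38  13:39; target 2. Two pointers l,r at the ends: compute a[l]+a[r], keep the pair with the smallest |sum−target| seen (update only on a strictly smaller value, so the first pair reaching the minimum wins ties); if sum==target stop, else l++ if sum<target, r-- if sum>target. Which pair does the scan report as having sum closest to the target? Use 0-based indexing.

[0,13] -13+39=26 d=24 * → r--
[0,12] -13+38=25 d=23 * → r--
[0,11] -13+30=17 d=15 * → r--
[0,10] -13+24=11 d=9 * → r--
[0,9] -13+22=9 d=7 * → r--
[0,8] -13+21=8 d=6 * → r--
[0,7] -13+19=6 d=4 * → r--
[0,6] -13+14=1 d=1 * → l++
[1,6] -12+14=2 d=0 * → stop

pair (-12, 14) with sum 2 (|Δ|=0)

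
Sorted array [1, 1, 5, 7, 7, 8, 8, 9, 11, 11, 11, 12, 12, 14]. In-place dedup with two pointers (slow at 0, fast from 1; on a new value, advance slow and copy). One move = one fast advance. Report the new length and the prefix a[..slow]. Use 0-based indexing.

length 8; prefix = [1, 5, 7, 8, 9, 11, 12, 14]

(s=0,f=1) a[fast]=1=a[slow] dup → fast++
(s=0,f=2) a[fast]=5≠a[slow]=1 write a[1]=5 → slow++,fast++
(s=1,f=3) a[fast]=7≠a[slow]=5 write a[2]=7 → slow++,fast++
(s=2,f=4) a[fast]=7=a[slow] dup → fast++
(s=2,f=5) a[fast]=8≠a[slow]=7 write a[3]=8 → slow++,fast++
(s=3,f=6) a[fast]=8=a[slow] dup → fast++
(s=3,f=7) a[fast]=9≠a[slow]=8 write a[4]=9 → slow++,fast++
(s=4,f=8) a[fast]=11≠a[slow]=9 write a[5]=11 → slow++,fast++
(s=5,f=9) a[fast]=11=a[slow] dup → fast++
(s=5,f=10) a[fast]=11=a[slow] dup → fast++
(s=5,f=11) a[fast]=12≠a[slow]=11 write a[6]=12 → slow++,fast++
(s=6,f=12) a[fast]=12=a[slow] dup → fast++
(s=6,f=13) a[fast]=14≠a[slow]=12 write a[7]=14 → slow++,fast++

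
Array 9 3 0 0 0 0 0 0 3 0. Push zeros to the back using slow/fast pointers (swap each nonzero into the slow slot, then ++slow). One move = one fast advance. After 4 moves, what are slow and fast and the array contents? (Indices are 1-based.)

(s=1,f=1) a[fast]=9≠0 swap→a[1]=9 → slow++,fast++
(s=2,f=2) a[fast]=3≠0 swap→a[2]=3 → slow++,fast++
(s=3,f=3) a[fast]=0 → fast++
(s=3,f=4) a[fast]=0 → fast++

slow=3, fast=5, a=[9, 3, 0, 0, 0, 0, 0, 0, 3, 0]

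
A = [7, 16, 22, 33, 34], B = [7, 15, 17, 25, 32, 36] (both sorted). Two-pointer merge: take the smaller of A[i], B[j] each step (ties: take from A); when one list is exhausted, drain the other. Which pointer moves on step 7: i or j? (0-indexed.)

j

[i=0,j=0] A[i]=7<=B[j]=7 take 7 → i++
[i=1,j=0] A[i]=16>B[j]=7 take 7 → j++
[i=1,j=1] A[i]=16>B[j]=15 take 15 → j++
[i=1,j=2] A[i]=16<=B[j]=17 take 16 → i++
[i=2,j=2] A[i]=22>B[j]=17 take 17 → j++
[i=2,j=3] A[i]=22<=B[j]=25 take 22 → i++
[i=3,j=3] A[i]=33>B[j]=25 take 25 → j++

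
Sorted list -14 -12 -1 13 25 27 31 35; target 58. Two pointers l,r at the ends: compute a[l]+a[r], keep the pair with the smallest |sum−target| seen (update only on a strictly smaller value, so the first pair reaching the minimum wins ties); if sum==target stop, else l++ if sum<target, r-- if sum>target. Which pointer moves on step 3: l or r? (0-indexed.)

[0,7] -14+35=21 d=37 * → l++
[1,7] -12+35=23 d=35 * → l++
[2,7] -1+35=34 d=24 * → l++

l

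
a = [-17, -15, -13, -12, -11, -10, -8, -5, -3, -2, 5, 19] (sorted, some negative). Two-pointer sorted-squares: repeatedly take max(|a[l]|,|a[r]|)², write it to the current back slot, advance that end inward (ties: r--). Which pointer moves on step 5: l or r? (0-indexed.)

l=0 r=11: |-17|<=|19| out[11]=361, r--
l=0 r=10: |-17|>|5| out[10]=289, l++
l=1 r=10: |-15|>|5| out[9]=225, l++
l=2 r=10: |-13|>|5| out[8]=169, l++
l=3 r=10: |-12|>|5| out[7]=144, l++

l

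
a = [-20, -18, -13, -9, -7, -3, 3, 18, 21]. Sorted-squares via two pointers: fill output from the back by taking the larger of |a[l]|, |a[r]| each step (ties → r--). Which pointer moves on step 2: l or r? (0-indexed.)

[0,8] |-20|<=|21| out[8]=441 → r--
[0,7] |-20|>|18| out[7]=400 → l++

l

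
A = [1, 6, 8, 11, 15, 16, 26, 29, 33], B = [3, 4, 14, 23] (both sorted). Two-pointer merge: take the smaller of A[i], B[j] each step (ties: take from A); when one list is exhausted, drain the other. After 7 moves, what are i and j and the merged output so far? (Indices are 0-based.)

[i=0,j=0] A[i]=1<=B[j]=3 take 1 → i++
[i=1,j=0] A[i]=6>B[j]=3 take 3 → j++
[i=1,j=1] A[i]=6>B[j]=4 take 4 → j++
[i=1,j=2] A[i]=6<=B[j]=14 take 6 → i++
[i=2,j=2] A[i]=8<=B[j]=14 take 8 → i++
[i=3,j=2] A[i]=11<=B[j]=14 take 11 → i++
[i=4,j=2] A[i]=15>B[j]=14 take 14 → j++

i=4, j=3, merged so far=[1, 3, 4, 6, 8, 11, 14]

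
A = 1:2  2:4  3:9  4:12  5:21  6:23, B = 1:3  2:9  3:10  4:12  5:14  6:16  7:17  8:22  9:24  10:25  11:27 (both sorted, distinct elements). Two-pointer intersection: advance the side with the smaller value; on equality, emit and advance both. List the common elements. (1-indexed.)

i=1 j=1: 2<3, i++
i=2 j=1: 4>3, j++
i=2 j=2: 4<9, i++
i=3 j=2: 9==9 emit, i++,j++
i=4 j=3: 12>10, j++
i=4 j=4: 12==12 emit, i++,j++
i=5 j=5: 21>14, j++
i=5 j=6: 21>16, j++
i=5 j=7: 21>17, j++
i=5 j=8: 21<22, i++
i=6 j=8: 23>22, j++
i=6 j=9: 23<24, i++

intersection = [9, 12]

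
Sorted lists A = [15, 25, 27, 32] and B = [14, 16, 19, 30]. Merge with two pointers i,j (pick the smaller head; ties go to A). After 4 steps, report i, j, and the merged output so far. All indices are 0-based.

[i=0,j=0] A[i]=15>B[j]=14 take 14 → j++
[i=0,j=1] A[i]=15<=B[j]=16 take 15 → i++
[i=1,j=1] A[i]=25>B[j]=16 take 16 → j++
[i=1,j=2] A[i]=25>B[j]=19 take 19 → j++

i=1, j=3, merged so far=[14, 15, 16, 19]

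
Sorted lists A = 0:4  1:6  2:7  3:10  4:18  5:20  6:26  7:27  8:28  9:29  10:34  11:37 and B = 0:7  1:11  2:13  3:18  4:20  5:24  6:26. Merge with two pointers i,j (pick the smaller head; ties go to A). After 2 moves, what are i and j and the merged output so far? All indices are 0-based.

i=2, j=0, merged so far=[4, 6]

[i=0,j=0] A[i]=4<=B[j]=7 take 4 → i++
[i=1,j=0] A[i]=6<=B[j]=7 take 6 → i++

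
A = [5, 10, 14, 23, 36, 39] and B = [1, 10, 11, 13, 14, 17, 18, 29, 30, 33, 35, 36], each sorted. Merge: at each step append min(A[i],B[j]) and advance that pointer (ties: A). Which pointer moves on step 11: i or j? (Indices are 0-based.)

i

[i=0,j=0] A[i]=5>B[j]=1 take 1 → j++
[i=0,j=1] A[i]=5<=B[j]=10 take 5 → i++
[i=1,j=1] A[i]=10<=B[j]=10 take 10 → i++
[i=2,j=1] A[i]=14>B[j]=10 take 10 → j++
[i=2,j=2] A[i]=14>B[j]=11 take 11 → j++
[i=2,j=3] A[i]=14>B[j]=13 take 13 → j++
[i=2,j=4] A[i]=14<=B[j]=14 take 14 → i++
[i=3,j=4] A[i]=23>B[j]=14 take 14 → j++
[i=3,j=5] A[i]=23>B[j]=17 take 17 → j++
[i=3,j=6] A[i]=23>B[j]=18 take 18 → j++
[i=3,j=7] A[i]=23<=B[j]=29 take 23 → i++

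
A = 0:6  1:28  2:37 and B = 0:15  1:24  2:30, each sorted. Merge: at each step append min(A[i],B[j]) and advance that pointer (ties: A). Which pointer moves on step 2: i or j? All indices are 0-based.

[i=0,j=0] A[i]=6<=B[j]=15 take 6 → i++
[i=1,j=0] A[i]=28>B[j]=15 take 15 → j++

j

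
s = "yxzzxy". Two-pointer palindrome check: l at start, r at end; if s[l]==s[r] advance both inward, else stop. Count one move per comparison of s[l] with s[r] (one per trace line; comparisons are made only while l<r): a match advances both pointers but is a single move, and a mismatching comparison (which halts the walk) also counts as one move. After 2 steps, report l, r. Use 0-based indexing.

l=2, r=3

l=0 r=5: 'y'=='y', l++,r--
l=1 r=4: 'x'=='x', l++,r--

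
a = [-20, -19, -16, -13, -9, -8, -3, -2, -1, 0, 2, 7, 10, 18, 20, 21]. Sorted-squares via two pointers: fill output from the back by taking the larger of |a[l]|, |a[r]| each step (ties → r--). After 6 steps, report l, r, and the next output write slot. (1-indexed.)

l=4, r=13, next write slot=10

[1,16] |-20|<=|21| out[16]=441 → r--
[1,15] |-20|<=|20| out[15]=400 → r--
[1,14] |-20|>|18| out[14]=400 → l++
[2,14] |-19|>|18| out[13]=361 → l++
[3,14] |-16|<=|18| out[12]=324 → r--
[3,13] |-16|>|10| out[11]=256 → l++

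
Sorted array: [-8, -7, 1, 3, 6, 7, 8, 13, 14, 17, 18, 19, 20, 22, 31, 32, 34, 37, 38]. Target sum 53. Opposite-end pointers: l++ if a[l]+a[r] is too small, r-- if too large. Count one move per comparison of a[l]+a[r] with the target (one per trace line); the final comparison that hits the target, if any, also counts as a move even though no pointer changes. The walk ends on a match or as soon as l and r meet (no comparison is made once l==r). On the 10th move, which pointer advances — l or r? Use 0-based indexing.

[0,18] -8+38=30 <53 → l++
[1,18] -7+38=31 <53 → l++
[2,18] 1+38=39 <53 → l++
[3,18] 3+38=41 <53 → l++
[4,18] 6+38=44 <53 → l++
[5,18] 7+38=45 <53 → l++
[6,18] 8+38=46 <53 → l++
[7,18] 13+38=51 <53 → l++
[8,18] 14+38=52 <53 → l++
[9,18] 17+38=55 >53 → r--

r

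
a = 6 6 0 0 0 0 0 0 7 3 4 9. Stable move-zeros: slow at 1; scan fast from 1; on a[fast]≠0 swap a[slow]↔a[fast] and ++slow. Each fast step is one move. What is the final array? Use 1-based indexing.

[6, 6, 7, 3, 4, 9, 0, 0, 0, 0, 0, 0]

slow=1 fast=1: a[fast]=6≠0 swap→a[1]=6, slow++,fast++
slow=2 fast=2: a[fast]=6≠0 swap→a[2]=6, slow++,fast++
slow=3 fast=3: a[fast]=0, fast++
slow=3 fast=4: a[fast]=0, fast++
slow=3 fast=5: a[fast]=0, fast++
slow=3 fast=6: a[fast]=0, fast++
slow=3 fast=7: a[fast]=0, fast++
slow=3 fast=8: a[fast]=0, fast++
slow=3 fast=9: a[fast]=7≠0 swap→a[3]=7, slow++,fast++
slow=4 fast=10: a[fast]=3≠0 swap→a[4]=3, slow++,fast++
slow=5 fast=11: a[fast]=4≠0 swap→a[5]=4, slow++,fast++
slow=6 fast=12: a[fast]=9≠0 swap→a[6]=9, slow++,fast++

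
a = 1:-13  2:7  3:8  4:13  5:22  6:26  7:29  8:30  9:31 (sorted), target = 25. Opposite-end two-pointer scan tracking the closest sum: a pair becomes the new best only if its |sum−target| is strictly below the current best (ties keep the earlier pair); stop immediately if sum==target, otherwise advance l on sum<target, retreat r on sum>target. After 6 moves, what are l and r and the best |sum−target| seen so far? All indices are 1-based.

l=1 r=9: -13+31=18 d=7 *, l++
l=2 r=9: 7+31=38 d=13, r--
l=2 r=8: 7+30=37 d=12, r--
l=2 r=7: 7+29=36 d=11, r--
l=2 r=6: 7+26=33 d=8, r--
l=2 r=5: 7+22=29 d=4 *, r--

l=2, r=4, best |Δ|=4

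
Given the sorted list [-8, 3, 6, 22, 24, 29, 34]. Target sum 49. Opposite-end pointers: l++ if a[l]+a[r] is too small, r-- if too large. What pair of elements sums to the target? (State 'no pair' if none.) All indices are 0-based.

no pair

[0,6] -8+34=26 <49 → l++
[1,6] 3+34=37 <49 → l++
[2,6] 6+34=40 <49 → l++
[3,6] 22+34=56 >49 → r--
[3,5] 22+29=51 >49 → r--
[3,4] 22+24=46 <49 → l++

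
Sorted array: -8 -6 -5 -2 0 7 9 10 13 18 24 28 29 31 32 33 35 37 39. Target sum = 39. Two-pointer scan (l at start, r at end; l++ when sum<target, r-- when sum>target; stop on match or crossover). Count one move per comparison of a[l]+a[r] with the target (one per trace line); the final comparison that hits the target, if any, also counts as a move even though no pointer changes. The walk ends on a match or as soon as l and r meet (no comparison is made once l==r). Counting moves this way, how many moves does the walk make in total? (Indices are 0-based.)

[0,18] -8+39=31 <39 → l++
[1,18] -6+39=33 <39 → l++
[2,18] -5+39=34 <39 → l++
[3,18] -2+39=37 <39 → l++
[4,18] 0+39=39 → found

5 moves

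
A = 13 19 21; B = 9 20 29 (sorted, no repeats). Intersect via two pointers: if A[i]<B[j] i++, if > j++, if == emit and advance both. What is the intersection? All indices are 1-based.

intersection = []

[i=1,j=1] 13>9 → j++
[i=1,j=2] 13<20 → i++
[i=2,j=2] 19<20 → i++
[i=3,j=2] 21>20 → j++
[i=3,j=3] 21<29 → i++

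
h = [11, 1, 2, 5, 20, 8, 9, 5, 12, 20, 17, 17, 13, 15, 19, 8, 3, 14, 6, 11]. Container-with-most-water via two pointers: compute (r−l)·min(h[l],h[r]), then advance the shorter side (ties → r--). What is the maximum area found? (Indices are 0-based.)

[0,19] min(11,11)*19=209 best=209 * → r--
[0,18] min(11,6)*18=108 best=209 → r--
[0,17] min(11,14)*17=187 best=209 → l++
[1,17] min(1,14)*16=16 best=209 → l++
[2,17] min(2,14)*15=30 best=209 → l++
[3,17] min(5,14)*14=70 best=209 → l++
[4,17] min(20,14)*13=182 best=209 → r--
[4,16] min(20,3)*12=36 best=209 → r--
[4,15] min(20,8)*11=88 best=209 → r--
[4,14] min(20,19)*10=190 best=209 → r--
[4,13] min(20,15)*9=135 best=209 → r--
[4,12] min(20,13)*8=104 best=209 → r--
[4,11] min(20,17)*7=119 best=209 → r--
[4,10] min(20,17)*6=102 best=209 → r--
[4,9] min(20,20)*5=100 best=209 → r--
[4,8] min(20,12)*4=48 best=209 → r--
[4,7] min(20,5)*3=15 best=209 → r--
[4,6] min(20,9)*2=18 best=209 → r--
[4,5] min(20,8)*1=8 best=209 → r--

max area = 209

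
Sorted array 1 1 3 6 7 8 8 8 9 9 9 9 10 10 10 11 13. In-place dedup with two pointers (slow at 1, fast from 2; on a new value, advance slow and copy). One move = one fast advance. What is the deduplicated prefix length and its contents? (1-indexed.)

length 9; prefix = [1, 3, 6, 7, 8, 9, 10, 11, 13]

(s=1,f=2) a[fast]=1=a[slow] dup → fast++
(s=1,f=3) a[fast]=3≠a[slow]=1 write a[2]=3 → slow++,fast++
(s=2,f=4) a[fast]=6≠a[slow]=3 write a[3]=6 → slow++,fast++
(s=3,f=5) a[fast]=7≠a[slow]=6 write a[4]=7 → slow++,fast++
(s=4,f=6) a[fast]=8≠a[slow]=7 write a[5]=8 → slow++,fast++
(s=5,f=7) a[fast]=8=a[slow] dup → fast++
(s=5,f=8) a[fast]=8=a[slow] dup → fast++
(s=5,f=9) a[fast]=9≠a[slow]=8 write a[6]=9 → slow++,fast++
(s=6,f=10) a[fast]=9=a[slow] dup → fast++
(s=6,f=11) a[fast]=9=a[slow] dup → fast++
(s=6,f=12) a[fast]=9=a[slow] dup → fast++
(s=6,f=13) a[fast]=10≠a[slow]=9 write a[7]=10 → slow++,fast++
(s=7,f=14) a[fast]=10=a[slow] dup → fast++
(s=7,f=15) a[fast]=10=a[slow] dup → fast++
(s=7,f=16) a[fast]=11≠a[slow]=10 write a[8]=11 → slow++,fast++
(s=8,f=17) a[fast]=13≠a[slow]=11 write a[9]=13 → slow++,fast++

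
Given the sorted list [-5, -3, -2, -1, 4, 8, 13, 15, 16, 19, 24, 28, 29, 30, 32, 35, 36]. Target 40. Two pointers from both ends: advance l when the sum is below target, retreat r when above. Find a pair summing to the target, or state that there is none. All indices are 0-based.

[0,16] -5+36=31 <40 → l++
[1,16] -3+36=33 <40 → l++
[2,16] -2+36=34 <40 → l++
[3,16] -1+36=35 <40 → l++
[4,16] 4+36=40 → found

(4, 36)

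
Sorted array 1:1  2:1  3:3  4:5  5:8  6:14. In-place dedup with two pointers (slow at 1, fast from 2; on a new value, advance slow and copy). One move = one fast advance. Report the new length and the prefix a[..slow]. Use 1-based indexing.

slow=1 fast=2: a[fast]=1=a[slow] dup, fast++
slow=1 fast=3: a[fast]=3≠a[slow]=1 write a[2]=3, slow++,fast++
slow=2 fast=4: a[fast]=5≠a[slow]=3 write a[3]=5, slow++,fast++
slow=3 fast=5: a[fast]=8≠a[slow]=5 write a[4]=8, slow++,fast++
slow=4 fast=6: a[fast]=14≠a[slow]=8 write a[5]=14, slow++,fast++

length 5; prefix = [1, 3, 5, 8, 14]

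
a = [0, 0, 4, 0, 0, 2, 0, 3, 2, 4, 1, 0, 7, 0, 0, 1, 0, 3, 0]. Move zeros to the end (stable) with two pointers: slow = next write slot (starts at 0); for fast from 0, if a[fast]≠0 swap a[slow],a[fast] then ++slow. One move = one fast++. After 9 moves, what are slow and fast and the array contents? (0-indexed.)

slow=4, fast=9, a=[4, 2, 3, 2, 0, 0, 0, 0, 0, 4, 1, 0, 7, 0, 0, 1, 0, 3, 0]

slow=0 fast=0: a[fast]=0, fast++
slow=0 fast=1: a[fast]=0, fast++
slow=0 fast=2: a[fast]=4≠0 swap→a[0]=4, slow++,fast++
slow=1 fast=3: a[fast]=0, fast++
slow=1 fast=4: a[fast]=0, fast++
slow=1 fast=5: a[fast]=2≠0 swap→a[1]=2, slow++,fast++
slow=2 fast=6: a[fast]=0, fast++
slow=2 fast=7: a[fast]=3≠0 swap→a[2]=3, slow++,fast++
slow=3 fast=8: a[fast]=2≠0 swap→a[3]=2, slow++,fast++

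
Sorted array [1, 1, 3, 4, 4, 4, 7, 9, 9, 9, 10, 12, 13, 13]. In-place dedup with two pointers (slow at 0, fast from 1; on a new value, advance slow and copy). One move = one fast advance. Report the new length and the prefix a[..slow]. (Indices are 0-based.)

length 8; prefix = [1, 3, 4, 7, 9, 10, 12, 13]

slow=0 fast=1: a[fast]=1=a[slow] dup, fast++
slow=0 fast=2: a[fast]=3≠a[slow]=1 write a[1]=3, slow++,fast++
slow=1 fast=3: a[fast]=4≠a[slow]=3 write a[2]=4, slow++,fast++
slow=2 fast=4: a[fast]=4=a[slow] dup, fast++
slow=2 fast=5: a[fast]=4=a[slow] dup, fast++
slow=2 fast=6: a[fast]=7≠a[slow]=4 write a[3]=7, slow++,fast++
slow=3 fast=7: a[fast]=9≠a[slow]=7 write a[4]=9, slow++,fast++
slow=4 fast=8: a[fast]=9=a[slow] dup, fast++
slow=4 fast=9: a[fast]=9=a[slow] dup, fast++
slow=4 fast=10: a[fast]=10≠a[slow]=9 write a[5]=10, slow++,fast++
slow=5 fast=11: a[fast]=12≠a[slow]=10 write a[6]=12, slow++,fast++
slow=6 fast=12: a[fast]=13≠a[slow]=12 write a[7]=13, slow++,fast++
slow=7 fast=13: a[fast]=13=a[slow] dup, fast++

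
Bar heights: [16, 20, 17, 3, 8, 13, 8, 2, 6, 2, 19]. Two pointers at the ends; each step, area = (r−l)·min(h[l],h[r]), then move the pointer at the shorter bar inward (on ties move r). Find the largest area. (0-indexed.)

l=0 r=10: min(16,19)*10=160 best=160 *, l++
l=1 r=10: min(20,19)*9=171 best=171 *, r--
l=1 r=9: min(20,2)*8=16 best=171, r--
l=1 r=8: min(20,6)*7=42 best=171, r--
l=1 r=7: min(20,2)*6=12 best=171, r--
l=1 r=6: min(20,8)*5=40 best=171, r--
l=1 r=5: min(20,13)*4=52 best=171, r--
l=1 r=4: min(20,8)*3=24 best=171, r--
l=1 r=3: min(20,3)*2=6 best=171, r--
l=1 r=2: min(20,17)*1=17 best=171, r--

max area = 171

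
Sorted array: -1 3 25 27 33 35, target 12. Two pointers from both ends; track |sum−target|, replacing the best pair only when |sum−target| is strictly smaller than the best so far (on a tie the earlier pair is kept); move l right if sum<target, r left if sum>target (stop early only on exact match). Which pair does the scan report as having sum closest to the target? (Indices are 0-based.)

pair (-1, 3) with sum 2 (|Δ|=10)

[0,5] -1+35=34 d=22 * → r--
[0,4] -1+33=32 d=20 * → r--
[0,3] -1+27=26 d=14 * → r--
[0,2] -1+25=24 d=12 * → r--
[0,1] -1+3=2 d=10 * → l++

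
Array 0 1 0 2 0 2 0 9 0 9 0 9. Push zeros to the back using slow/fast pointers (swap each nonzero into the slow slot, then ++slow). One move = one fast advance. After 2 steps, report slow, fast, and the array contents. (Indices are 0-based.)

(s=0,f=0) a[fast]=0 → fast++
(s=0,f=1) a[fast]=1≠0 swap→a[0]=1 → slow++,fast++

slow=1, fast=2, a=[1, 0, 0, 2, 0, 2, 0, 9, 0, 9, 0, 9]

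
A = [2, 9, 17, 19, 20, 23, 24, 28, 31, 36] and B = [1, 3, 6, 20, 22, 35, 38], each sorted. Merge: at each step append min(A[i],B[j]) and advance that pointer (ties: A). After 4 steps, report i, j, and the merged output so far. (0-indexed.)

i=0 j=0: A[i]=2>B[j]=1 take 1, j++
i=0 j=1: A[i]=2<=B[j]=3 take 2, i++
i=1 j=1: A[i]=9>B[j]=3 take 3, j++
i=1 j=2: A[i]=9>B[j]=6 take 6, j++

i=1, j=3, merged so far=[1, 2, 3, 6]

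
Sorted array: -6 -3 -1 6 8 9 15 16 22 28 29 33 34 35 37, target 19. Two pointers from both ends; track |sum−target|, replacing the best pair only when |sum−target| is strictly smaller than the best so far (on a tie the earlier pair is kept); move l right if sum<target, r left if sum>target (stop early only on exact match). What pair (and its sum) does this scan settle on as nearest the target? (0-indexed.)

l=0 r=14: -6+37=31 d=12 *, r--
l=0 r=13: -6+35=29 d=10 *, r--
l=0 r=12: -6+34=28 d=9 *, r--
l=0 r=11: -6+33=27 d=8 *, r--
l=0 r=10: -6+29=23 d=4 *, r--
l=0 r=9: -6+28=22 d=3 *, r--
l=0 r=8: -6+22=16 d=3, l++
l=1 r=8: -3+22=19 d=0 *, stop

pair (-3, 22) with sum 19 (|Δ|=0)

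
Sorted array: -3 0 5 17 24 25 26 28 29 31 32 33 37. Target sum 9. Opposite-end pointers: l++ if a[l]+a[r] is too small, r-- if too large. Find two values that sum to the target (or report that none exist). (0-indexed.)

no pair

[0,12] -3+37=34 >9 → r--
[0,11] -3+33=30 >9 → r--
[0,10] -3+32=29 >9 → r--
[0,9] -3+31=28 >9 → r--
[0,8] -3+29=26 >9 → r--
[0,7] -3+28=25 >9 → r--
[0,6] -3+26=23 >9 → r--
[0,5] -3+25=22 >9 → r--
[0,4] -3+24=21 >9 → r--
[0,3] -3+17=14 >9 → r--
[0,2] -3+5=2 <9 → l++
[1,2] 0+5=5 <9 → l++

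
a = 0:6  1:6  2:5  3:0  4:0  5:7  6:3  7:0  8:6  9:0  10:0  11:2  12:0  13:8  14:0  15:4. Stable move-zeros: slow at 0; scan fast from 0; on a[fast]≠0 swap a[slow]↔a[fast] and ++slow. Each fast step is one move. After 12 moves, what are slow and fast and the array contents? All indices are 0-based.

slow=7, fast=12, a=[6, 6, 5, 7, 3, 6, 2, 0, 0, 0, 0, 0, 0, 8, 0, 4]

(s=0,f=0) a[fast]=6≠0 swap→a[0]=6 → slow++,fast++
(s=1,f=1) a[fast]=6≠0 swap→a[1]=6 → slow++,fast++
(s=2,f=2) a[fast]=5≠0 swap→a[2]=5 → slow++,fast++
(s=3,f=3) a[fast]=0 → fast++
(s=3,f=4) a[fast]=0 → fast++
(s=3,f=5) a[fast]=7≠0 swap→a[3]=7 → slow++,fast++
(s=4,f=6) a[fast]=3≠0 swap→a[4]=3 → slow++,fast++
(s=5,f=7) a[fast]=0 → fast++
(s=5,f=8) a[fast]=6≠0 swap→a[5]=6 → slow++,fast++
(s=6,f=9) a[fast]=0 → fast++
(s=6,f=10) a[fast]=0 → fast++
(s=6,f=11) a[fast]=2≠0 swap→a[6]=2 → slow++,fast++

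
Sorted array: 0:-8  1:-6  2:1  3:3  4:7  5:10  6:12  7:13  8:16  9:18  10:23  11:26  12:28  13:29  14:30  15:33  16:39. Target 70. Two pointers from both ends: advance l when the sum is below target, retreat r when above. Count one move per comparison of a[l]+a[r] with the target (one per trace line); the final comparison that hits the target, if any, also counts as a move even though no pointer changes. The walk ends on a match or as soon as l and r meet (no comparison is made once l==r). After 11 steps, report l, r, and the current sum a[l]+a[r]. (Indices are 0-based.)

l=11, r=16, sum=65

l=0 r=16: -8+39=31 <70, l++
l=1 r=16: -6+39=33 <70, l++
l=2 r=16: 1+39=40 <70, l++
l=3 r=16: 3+39=42 <70, l++
l=4 r=16: 7+39=46 <70, l++
l=5 r=16: 10+39=49 <70, l++
l=6 r=16: 12+39=51 <70, l++
l=7 r=16: 13+39=52 <70, l++
l=8 r=16: 16+39=55 <70, l++
l=9 r=16: 18+39=57 <70, l++
l=10 r=16: 23+39=62 <70, l++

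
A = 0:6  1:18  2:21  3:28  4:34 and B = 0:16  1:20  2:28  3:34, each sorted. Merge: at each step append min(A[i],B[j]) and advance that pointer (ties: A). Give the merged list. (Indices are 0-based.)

i=0 j=0: A[i]=6<=B[j]=16 take 6, i++
i=1 j=0: A[i]=18>B[j]=16 take 16, j++
i=1 j=1: A[i]=18<=B[j]=20 take 18, i++
i=2 j=1: A[i]=21>B[j]=20 take 20, j++
i=2 j=2: A[i]=21<=B[j]=28 take 21, i++
i=3 j=2: A[i]=28<=B[j]=28 take 28, i++
i=4 j=2: A[i]=34>B[j]=28 take 28, j++
i=4 j=3: A[i]=34<=B[j]=34 take 34, i++
i=5 j=3: A done, take B[j]=34, j++

[6, 16, 18, 20, 21, 28, 28, 34, 34]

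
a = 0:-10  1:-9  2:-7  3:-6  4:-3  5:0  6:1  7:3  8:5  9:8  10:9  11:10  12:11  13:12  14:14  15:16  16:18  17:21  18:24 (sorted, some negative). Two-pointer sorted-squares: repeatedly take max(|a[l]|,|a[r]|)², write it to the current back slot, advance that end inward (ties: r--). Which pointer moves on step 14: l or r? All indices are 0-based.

[0,18] |-10|<=|24| out[18]=576 → r--
[0,17] |-10|<=|21| out[17]=441 → r--
[0,16] |-10|<=|18| out[16]=324 → r--
[0,15] |-10|<=|16| out[15]=256 → r--
[0,14] |-10|<=|14| out[14]=196 → r--
[0,13] |-10|<=|12| out[13]=144 → r--
[0,12] |-10|<=|11| out[12]=121 → r--
[0,11] |-10|<=|10| out[11]=100 → r--
[0,10] |-10|>|9| out[10]=100 → l++
[1,10] |-9|<=|9| out[9]=81 → r--
[1,9] |-9|>|8| out[8]=81 → l++
[2,9] |-7|<=|8| out[7]=64 → r--
[2,8] |-7|>|5| out[6]=49 → l++
[3,8] |-6|>|5| out[5]=36 → l++

l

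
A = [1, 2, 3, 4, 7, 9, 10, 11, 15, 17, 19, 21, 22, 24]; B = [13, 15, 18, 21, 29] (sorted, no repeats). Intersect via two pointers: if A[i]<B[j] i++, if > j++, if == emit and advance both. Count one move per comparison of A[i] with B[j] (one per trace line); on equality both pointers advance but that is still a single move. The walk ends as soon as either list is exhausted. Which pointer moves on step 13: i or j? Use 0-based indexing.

i

i=0 j=0: 1<13, i++
i=1 j=0: 2<13, i++
i=2 j=0: 3<13, i++
i=3 j=0: 4<13, i++
i=4 j=0: 7<13, i++
i=5 j=0: 9<13, i++
i=6 j=0: 10<13, i++
i=7 j=0: 11<13, i++
i=8 j=0: 15>13, j++
i=8 j=1: 15==15 emit, i++,j++
i=9 j=2: 17<18, i++
i=10 j=2: 19>18, j++
i=10 j=3: 19<21, i++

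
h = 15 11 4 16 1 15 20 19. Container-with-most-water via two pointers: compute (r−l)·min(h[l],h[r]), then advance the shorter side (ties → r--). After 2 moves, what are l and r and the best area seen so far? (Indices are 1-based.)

l=3, r=8, best area=105

l=1 r=8: min(15,19)*7=105 best=105 *, l++
l=2 r=8: min(11,19)*6=66 best=105, l++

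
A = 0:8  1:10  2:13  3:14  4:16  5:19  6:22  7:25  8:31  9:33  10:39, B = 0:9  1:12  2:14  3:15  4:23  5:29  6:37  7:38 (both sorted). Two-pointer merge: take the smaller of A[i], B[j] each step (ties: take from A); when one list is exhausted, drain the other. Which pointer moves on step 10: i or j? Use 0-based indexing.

i=0 j=0: A[i]=8<=B[j]=9 take 8, i++
i=1 j=0: A[i]=10>B[j]=9 take 9, j++
i=1 j=1: A[i]=10<=B[j]=12 take 10, i++
i=2 j=1: A[i]=13>B[j]=12 take 12, j++
i=2 j=2: A[i]=13<=B[j]=14 take 13, i++
i=3 j=2: A[i]=14<=B[j]=14 take 14, i++
i=4 j=2: A[i]=16>B[j]=14 take 14, j++
i=4 j=3: A[i]=16>B[j]=15 take 15, j++
i=4 j=4: A[i]=16<=B[j]=23 take 16, i++
i=5 j=4: A[i]=19<=B[j]=23 take 19, i++

i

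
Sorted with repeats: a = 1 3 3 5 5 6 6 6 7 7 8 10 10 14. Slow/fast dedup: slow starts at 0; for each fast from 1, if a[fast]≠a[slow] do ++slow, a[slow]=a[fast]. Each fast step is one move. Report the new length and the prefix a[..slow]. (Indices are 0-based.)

length 8; prefix = [1, 3, 5, 6, 7, 8, 10, 14]

(s=0,f=1) a[fast]=3≠a[slow]=1 write a[1]=3 → slow++,fast++
(s=1,f=2) a[fast]=3=a[slow] dup → fast++
(s=1,f=3) a[fast]=5≠a[slow]=3 write a[2]=5 → slow++,fast++
(s=2,f=4) a[fast]=5=a[slow] dup → fast++
(s=2,f=5) a[fast]=6≠a[slow]=5 write a[3]=6 → slow++,fast++
(s=3,f=6) a[fast]=6=a[slow] dup → fast++
(s=3,f=7) a[fast]=6=a[slow] dup → fast++
(s=3,f=8) a[fast]=7≠a[slow]=6 write a[4]=7 → slow++,fast++
(s=4,f=9) a[fast]=7=a[slow] dup → fast++
(s=4,f=10) a[fast]=8≠a[slow]=7 write a[5]=8 → slow++,fast++
(s=5,f=11) a[fast]=10≠a[slow]=8 write a[6]=10 → slow++,fast++
(s=6,f=12) a[fast]=10=a[slow] dup → fast++
(s=6,f=13) a[fast]=14≠a[slow]=10 write a[7]=14 → slow++,fast++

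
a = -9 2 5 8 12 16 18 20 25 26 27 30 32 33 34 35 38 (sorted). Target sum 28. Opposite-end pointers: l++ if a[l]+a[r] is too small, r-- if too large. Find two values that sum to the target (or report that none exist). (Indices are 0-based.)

(2, 26)

[0,16] -9+38=29 >28 → r--
[0,15] -9+35=26 <28 → l++
[1,15] 2+35=37 >28 → r--
[1,14] 2+34=36 >28 → r--
[1,13] 2+33=35 >28 → r--
[1,12] 2+32=34 >28 → r--
[1,11] 2+30=32 >28 → r--
[1,10] 2+27=29 >28 → r--
[1,9] 2+26=28 → found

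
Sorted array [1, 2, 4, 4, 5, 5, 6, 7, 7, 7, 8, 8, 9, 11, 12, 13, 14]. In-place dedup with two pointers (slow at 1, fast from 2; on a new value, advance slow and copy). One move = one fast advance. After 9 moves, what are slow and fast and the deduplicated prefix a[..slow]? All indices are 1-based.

(s=1,f=2) a[fast]=2≠a[slow]=1 write a[2]=2 → slow++,fast++
(s=2,f=3) a[fast]=4≠a[slow]=2 write a[3]=4 → slow++,fast++
(s=3,f=4) a[fast]=4=a[slow] dup → fast++
(s=3,f=5) a[fast]=5≠a[slow]=4 write a[4]=5 → slow++,fast++
(s=4,f=6) a[fast]=5=a[slow] dup → fast++
(s=4,f=7) a[fast]=6≠a[slow]=5 write a[5]=6 → slow++,fast++
(s=5,f=8) a[fast]=7≠a[slow]=6 write a[6]=7 → slow++,fast++
(s=6,f=9) a[fast]=7=a[slow] dup → fast++
(s=6,f=10) a[fast]=7=a[slow] dup → fast++

slow=6, fast=11, prefix=[1, 2, 4, 5, 6, 7]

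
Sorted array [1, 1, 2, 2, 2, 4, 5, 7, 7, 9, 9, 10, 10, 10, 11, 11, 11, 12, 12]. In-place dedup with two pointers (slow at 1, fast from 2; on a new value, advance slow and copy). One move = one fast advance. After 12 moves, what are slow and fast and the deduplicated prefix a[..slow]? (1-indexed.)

slow=1 fast=2: a[fast]=1=a[slow] dup, fast++
slow=1 fast=3: a[fast]=2≠a[slow]=1 write a[2]=2, slow++,fast++
slow=2 fast=4: a[fast]=2=a[slow] dup, fast++
slow=2 fast=5: a[fast]=2=a[slow] dup, fast++
slow=2 fast=6: a[fast]=4≠a[slow]=2 write a[3]=4, slow++,fast++
slow=3 fast=7: a[fast]=5≠a[slow]=4 write a[4]=5, slow++,fast++
slow=4 fast=8: a[fast]=7≠a[slow]=5 write a[5]=7, slow++,fast++
slow=5 fast=9: a[fast]=7=a[slow] dup, fast++
slow=5 fast=10: a[fast]=9≠a[slow]=7 write a[6]=9, slow++,fast++
slow=6 fast=11: a[fast]=9=a[slow] dup, fast++
slow=6 fast=12: a[fast]=10≠a[slow]=9 write a[7]=10, slow++,fast++
slow=7 fast=13: a[fast]=10=a[slow] dup, fast++

slow=7, fast=14, prefix=[1, 2, 4, 5, 7, 9, 10]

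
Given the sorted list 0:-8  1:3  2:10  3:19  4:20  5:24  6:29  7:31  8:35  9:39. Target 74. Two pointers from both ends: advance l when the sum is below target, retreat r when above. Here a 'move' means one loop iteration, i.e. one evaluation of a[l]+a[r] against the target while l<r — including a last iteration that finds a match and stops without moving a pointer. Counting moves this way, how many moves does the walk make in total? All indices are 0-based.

9 moves

[0,9] -8+39=31 <74 → l++
[1,9] 3+39=42 <74 → l++
[2,9] 10+39=49 <74 → l++
[3,9] 19+39=58 <74 → l++
[4,9] 20+39=59 <74 → l++
[5,9] 24+39=63 <74 → l++
[6,9] 29+39=68 <74 → l++
[7,9] 31+39=70 <74 → l++
[8,9] 35+39=74 → found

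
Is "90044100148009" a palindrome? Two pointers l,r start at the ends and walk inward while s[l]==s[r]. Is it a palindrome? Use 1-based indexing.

not a palindrome (mismatch at 4,11)

[1,14] '9'=='9' → l++,r--
[2,13] '0'=='0' → l++,r--
[3,12] '0'=='0' → l++,r--
[4,11] '4'!='8' → stop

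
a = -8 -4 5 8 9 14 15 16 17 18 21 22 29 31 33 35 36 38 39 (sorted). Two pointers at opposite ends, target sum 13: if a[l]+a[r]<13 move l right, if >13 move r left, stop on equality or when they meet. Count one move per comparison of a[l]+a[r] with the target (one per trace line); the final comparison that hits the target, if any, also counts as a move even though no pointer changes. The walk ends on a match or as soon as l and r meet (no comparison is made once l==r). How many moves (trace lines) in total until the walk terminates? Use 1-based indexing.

9 moves

l=1 r=19: -8+39=31 >13, r--
l=1 r=18: -8+38=30 >13, r--
l=1 r=17: -8+36=28 >13, r--
l=1 r=16: -8+35=27 >13, r--
l=1 r=15: -8+33=25 >13, r--
l=1 r=14: -8+31=23 >13, r--
l=1 r=13: -8+29=21 >13, r--
l=1 r=12: -8+22=14 >13, r--
l=1 r=11: -8+21=13, found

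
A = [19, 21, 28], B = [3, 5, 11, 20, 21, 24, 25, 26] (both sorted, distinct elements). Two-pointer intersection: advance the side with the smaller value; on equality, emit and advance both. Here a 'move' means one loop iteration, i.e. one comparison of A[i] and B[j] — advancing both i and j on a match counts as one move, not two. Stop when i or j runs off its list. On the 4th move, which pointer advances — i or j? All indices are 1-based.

i

[i=1,j=1] 19>3 → j++
[i=1,j=2] 19>5 → j++
[i=1,j=3] 19>11 → j++
[i=1,j=4] 19<20 → i++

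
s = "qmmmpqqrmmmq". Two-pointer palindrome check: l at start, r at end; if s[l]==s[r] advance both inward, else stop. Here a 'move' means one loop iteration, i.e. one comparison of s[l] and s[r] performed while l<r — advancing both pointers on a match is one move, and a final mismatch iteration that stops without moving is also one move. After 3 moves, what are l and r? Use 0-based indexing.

l=3, r=8

[0,11] 'q'=='q' → l++,r--
[1,10] 'm'=='m' → l++,r--
[2,9] 'm'=='m' → l++,r--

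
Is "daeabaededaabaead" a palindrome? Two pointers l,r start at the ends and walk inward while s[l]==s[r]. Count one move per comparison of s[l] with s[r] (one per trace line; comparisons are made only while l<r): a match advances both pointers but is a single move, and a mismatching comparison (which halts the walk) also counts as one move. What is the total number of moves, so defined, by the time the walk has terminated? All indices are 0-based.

7 moves

[0,16] 'd'=='d' → l++,r--
[1,15] 'a'=='a' → l++,r--
[2,14] 'e'=='e' → l++,r--
[3,13] 'a'=='a' → l++,r--
[4,12] 'b'=='b' → l++,r--
[5,11] 'a'=='a' → l++,r--
[6,10] 'e'!='a' → stop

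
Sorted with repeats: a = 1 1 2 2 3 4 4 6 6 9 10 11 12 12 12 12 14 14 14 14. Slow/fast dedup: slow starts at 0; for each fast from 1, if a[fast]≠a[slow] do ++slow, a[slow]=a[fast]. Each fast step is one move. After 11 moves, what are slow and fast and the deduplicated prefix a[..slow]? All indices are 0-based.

slow=7, fast=12, prefix=[1, 2, 3, 4, 6, 9, 10, 11]

(s=0,f=1) a[fast]=1=a[slow] dup → fast++
(s=0,f=2) a[fast]=2≠a[slow]=1 write a[1]=2 → slow++,fast++
(s=1,f=3) a[fast]=2=a[slow] dup → fast++
(s=1,f=4) a[fast]=3≠a[slow]=2 write a[2]=3 → slow++,fast++
(s=2,f=5) a[fast]=4≠a[slow]=3 write a[3]=4 → slow++,fast++
(s=3,f=6) a[fast]=4=a[slow] dup → fast++
(s=3,f=7) a[fast]=6≠a[slow]=4 write a[4]=6 → slow++,fast++
(s=4,f=8) a[fast]=6=a[slow] dup → fast++
(s=4,f=9) a[fast]=9≠a[slow]=6 write a[5]=9 → slow++,fast++
(s=5,f=10) a[fast]=10≠a[slow]=9 write a[6]=10 → slow++,fast++
(s=6,f=11) a[fast]=11≠a[slow]=10 write a[7]=11 → slow++,fast++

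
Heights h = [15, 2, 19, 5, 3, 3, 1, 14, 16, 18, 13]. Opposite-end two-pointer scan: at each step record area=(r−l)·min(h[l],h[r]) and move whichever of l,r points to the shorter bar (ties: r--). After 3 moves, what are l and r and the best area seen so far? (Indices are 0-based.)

l=0 r=10: min(15,13)*10=130 best=130 *, r--
l=0 r=9: min(15,18)*9=135 best=135 *, l++
l=1 r=9: min(2,18)*8=16 best=135, l++

l=2, r=9, best area=135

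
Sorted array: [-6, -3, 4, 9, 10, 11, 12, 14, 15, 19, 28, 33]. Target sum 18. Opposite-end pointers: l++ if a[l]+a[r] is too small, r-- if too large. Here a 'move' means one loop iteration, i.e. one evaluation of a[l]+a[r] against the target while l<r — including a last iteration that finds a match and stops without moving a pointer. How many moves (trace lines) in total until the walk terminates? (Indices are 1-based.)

l=1 r=12: -6+33=27 >18, r--
l=1 r=11: -6+28=22 >18, r--
l=1 r=10: -6+19=13 <18, l++
l=2 r=10: -3+19=16 <18, l++
l=3 r=10: 4+19=23 >18, r--
l=3 r=9: 4+15=19 >18, r--
l=3 r=8: 4+14=18, found

7 moves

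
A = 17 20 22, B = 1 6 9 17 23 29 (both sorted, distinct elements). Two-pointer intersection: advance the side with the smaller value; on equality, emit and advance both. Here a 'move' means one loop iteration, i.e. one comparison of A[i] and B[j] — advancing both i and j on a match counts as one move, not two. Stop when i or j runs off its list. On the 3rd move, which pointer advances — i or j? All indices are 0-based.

j

[i=0,j=0] 17>1 → j++
[i=0,j=1] 17>6 → j++
[i=0,j=2] 17>9 → j++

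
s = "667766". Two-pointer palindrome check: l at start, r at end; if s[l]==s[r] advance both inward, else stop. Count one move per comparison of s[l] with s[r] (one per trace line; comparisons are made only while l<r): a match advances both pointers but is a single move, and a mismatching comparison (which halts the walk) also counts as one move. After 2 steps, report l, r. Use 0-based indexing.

l=2, r=3

l=0 r=5: '6'=='6', l++,r--
l=1 r=4: '6'=='6', l++,r--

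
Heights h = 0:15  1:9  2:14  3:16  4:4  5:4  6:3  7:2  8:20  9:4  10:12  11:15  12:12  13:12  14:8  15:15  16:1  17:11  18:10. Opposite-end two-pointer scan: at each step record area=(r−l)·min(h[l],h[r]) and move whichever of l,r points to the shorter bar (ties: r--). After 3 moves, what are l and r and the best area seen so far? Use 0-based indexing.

l=0, r=15, best area=187

l=0 r=18: min(15,10)*18=180 best=180 *, r--
l=0 r=17: min(15,11)*17=187 best=187 *, r--
l=0 r=16: min(15,1)*16=16 best=187, r--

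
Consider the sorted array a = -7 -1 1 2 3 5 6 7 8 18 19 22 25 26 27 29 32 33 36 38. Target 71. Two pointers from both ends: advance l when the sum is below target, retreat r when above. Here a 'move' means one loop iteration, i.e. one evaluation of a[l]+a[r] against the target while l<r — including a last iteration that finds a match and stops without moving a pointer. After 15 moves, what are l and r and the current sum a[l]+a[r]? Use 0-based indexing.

l=0 r=19: -7+38=31 <71, l++
l=1 r=19: -1+38=37 <71, l++
l=2 r=19: 1+38=39 <71, l++
l=3 r=19: 2+38=40 <71, l++
l=4 r=19: 3+38=41 <71, l++
l=5 r=19: 5+38=43 <71, l++
l=6 r=19: 6+38=44 <71, l++
l=7 r=19: 7+38=45 <71, l++
l=8 r=19: 8+38=46 <71, l++
l=9 r=19: 18+38=56 <71, l++
l=10 r=19: 19+38=57 <71, l++
l=11 r=19: 22+38=60 <71, l++
l=12 r=19: 25+38=63 <71, l++
l=13 r=19: 26+38=64 <71, l++
l=14 r=19: 27+38=65 <71, l++

l=15, r=19, sum=67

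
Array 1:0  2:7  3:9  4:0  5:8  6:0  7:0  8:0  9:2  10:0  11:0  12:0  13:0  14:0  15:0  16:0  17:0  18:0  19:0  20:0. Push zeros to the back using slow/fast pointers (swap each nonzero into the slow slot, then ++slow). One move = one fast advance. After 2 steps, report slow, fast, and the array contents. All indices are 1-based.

slow=2, fast=3, a=[7, 0, 9, 0, 8, 0, 0, 0, 2, 0, 0, 0, 0, 0, 0, 0, 0, 0, 0, 0]

(s=1,f=1) a[fast]=0 → fast++
(s=1,f=2) a[fast]=7≠0 swap→a[1]=7 → slow++,fast++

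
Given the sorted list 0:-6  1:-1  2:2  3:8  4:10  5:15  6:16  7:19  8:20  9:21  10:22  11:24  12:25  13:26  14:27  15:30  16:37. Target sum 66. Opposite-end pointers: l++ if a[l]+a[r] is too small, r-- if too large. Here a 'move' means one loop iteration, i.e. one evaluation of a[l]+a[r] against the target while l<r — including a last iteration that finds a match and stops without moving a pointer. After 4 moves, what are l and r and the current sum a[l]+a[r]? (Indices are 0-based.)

[0,16] -6+37=31 <66 → l++
[1,16] -1+37=36 <66 → l++
[2,16] 2+37=39 <66 → l++
[3,16] 8+37=45 <66 → l++

l=4, r=16, sum=47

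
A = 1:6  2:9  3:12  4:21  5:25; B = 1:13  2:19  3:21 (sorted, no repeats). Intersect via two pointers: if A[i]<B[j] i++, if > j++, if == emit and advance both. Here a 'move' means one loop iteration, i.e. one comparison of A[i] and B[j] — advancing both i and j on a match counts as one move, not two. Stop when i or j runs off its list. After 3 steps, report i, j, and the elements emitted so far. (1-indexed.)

i=4, j=1, emitted=[]

[i=1,j=1] 6<13 → i++
[i=2,j=1] 9<13 → i++
[i=3,j=1] 12<13 → i++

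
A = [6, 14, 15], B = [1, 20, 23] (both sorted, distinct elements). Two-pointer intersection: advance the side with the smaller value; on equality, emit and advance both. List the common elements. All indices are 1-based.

intersection = []

[i=1,j=1] 6>1 → j++
[i=1,j=2] 6<20 → i++
[i=2,j=2] 14<20 → i++
[i=3,j=2] 15<20 → i++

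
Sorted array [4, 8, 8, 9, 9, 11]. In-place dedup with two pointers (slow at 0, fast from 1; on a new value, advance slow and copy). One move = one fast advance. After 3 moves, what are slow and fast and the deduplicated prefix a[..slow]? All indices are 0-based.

slow=2, fast=4, prefix=[4, 8, 9]

slow=0 fast=1: a[fast]=8≠a[slow]=4 write a[1]=8, slow++,fast++
slow=1 fast=2: a[fast]=8=a[slow] dup, fast++
slow=1 fast=3: a[fast]=9≠a[slow]=8 write a[2]=9, slow++,fast++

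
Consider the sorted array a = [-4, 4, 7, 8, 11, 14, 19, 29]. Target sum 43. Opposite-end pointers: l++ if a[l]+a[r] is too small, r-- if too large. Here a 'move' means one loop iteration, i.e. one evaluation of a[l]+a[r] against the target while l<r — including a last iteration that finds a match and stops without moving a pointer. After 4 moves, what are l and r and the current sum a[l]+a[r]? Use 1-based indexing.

l=5, r=8, sum=40

[1,8] -4+29=25 <43 → l++
[2,8] 4+29=33 <43 → l++
[3,8] 7+29=36 <43 → l++
[4,8] 8+29=37 <43 → l++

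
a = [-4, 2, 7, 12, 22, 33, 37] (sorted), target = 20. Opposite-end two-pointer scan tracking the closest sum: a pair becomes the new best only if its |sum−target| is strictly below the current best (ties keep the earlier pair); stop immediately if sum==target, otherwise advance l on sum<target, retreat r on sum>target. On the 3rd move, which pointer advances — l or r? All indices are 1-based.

l

l=1 r=7: -4+37=33 d=13 *, r--
l=1 r=6: -4+33=29 d=9 *, r--
l=1 r=5: -4+22=18 d=2 *, l++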